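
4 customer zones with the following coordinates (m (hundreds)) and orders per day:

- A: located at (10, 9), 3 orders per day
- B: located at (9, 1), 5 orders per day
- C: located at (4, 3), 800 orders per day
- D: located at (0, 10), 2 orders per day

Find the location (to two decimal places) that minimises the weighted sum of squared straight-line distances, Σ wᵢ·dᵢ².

The minimiser of Σwᵢ‖p−pᵢ‖² is the weighted centroid p* = (Σwᵢpᵢ)/(Σwᵢ).
Σwᵢ = 810.
Σwᵢxᵢ = 3·10 + 5·9 + 800·4 + 2·0 = 3275.
Σwᵢyᵢ = 3·9 + 5·1 + 800·3 + 2·10 = 2452.
x* = 3275/810 = 4.04, y* = 2452/810 = 3.03.

(4.04, 3.03)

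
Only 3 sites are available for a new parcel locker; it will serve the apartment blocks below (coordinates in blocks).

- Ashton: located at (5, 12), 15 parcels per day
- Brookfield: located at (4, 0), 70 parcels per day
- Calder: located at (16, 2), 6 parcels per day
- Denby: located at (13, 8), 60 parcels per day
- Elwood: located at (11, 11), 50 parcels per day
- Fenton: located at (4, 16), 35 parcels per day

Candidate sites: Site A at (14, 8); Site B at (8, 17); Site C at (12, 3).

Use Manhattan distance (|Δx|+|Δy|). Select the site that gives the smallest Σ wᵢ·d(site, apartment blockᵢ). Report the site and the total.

Total weighted distance at each candidate:
  Site A (14, 8): total = 2493
  Site B (8, 17): total = 3193
  Site C (12, 3): total = 2585
Minimum is at Site A with total 2493 blocks.

Site A, total 2493 blocks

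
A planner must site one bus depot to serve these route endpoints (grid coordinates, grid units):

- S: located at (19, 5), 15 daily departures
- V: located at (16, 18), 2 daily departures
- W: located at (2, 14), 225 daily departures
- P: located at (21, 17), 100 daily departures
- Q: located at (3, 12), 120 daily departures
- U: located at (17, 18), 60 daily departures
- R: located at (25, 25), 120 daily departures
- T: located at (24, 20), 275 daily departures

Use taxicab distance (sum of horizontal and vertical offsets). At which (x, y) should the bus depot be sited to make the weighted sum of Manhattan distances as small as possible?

Manhattan distance separates: Σwᵢ(|x−xᵢ|+|y−yᵢ|) = Σwᵢ|x−xᵢ| + Σwᵢ|y−yᵢ|, so x and y are optimised independently as 1-D weighted medians.
Total weight W = 917; half = 458.5.
x-coordinate, sorted with cumulative weight:
  x=2 (W, w=225) cum 225
  x=3 (Q, w=120) cum 345
  x=16 (V, w=2) cum 347
  x=17 (U, w=60) cum 407
  x=19 (S, w=15) cum 422
  x=21 (P, w=100) cum 522  ← median
  x=24 (T, w=275) cum 797
  x=25 (R, w=120) cum 917
⇒ x* = 21
y-coordinate, sorted with cumulative weight:
  y=5 (S, w=15) cum 15
  y=12 (Q, w=120) cum 135
  y=14 (W, w=225) cum 360
  y=17 (P, w=100) cum 460  ← median
  y=18 (V, w=2) cum 462
  y=18 (U, w=60) cum 522
  y=20 (T, w=275) cum 797
  y=25 (R, w=120) cum 917
⇒ y* = 17

(21, 17)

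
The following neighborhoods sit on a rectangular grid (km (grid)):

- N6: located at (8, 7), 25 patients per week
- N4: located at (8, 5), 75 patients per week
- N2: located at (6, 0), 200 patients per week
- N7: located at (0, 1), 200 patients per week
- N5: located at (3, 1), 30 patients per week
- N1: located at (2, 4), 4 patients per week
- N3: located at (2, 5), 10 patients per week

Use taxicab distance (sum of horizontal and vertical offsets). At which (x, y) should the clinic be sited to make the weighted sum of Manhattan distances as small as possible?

(6, 1)

Manhattan distance separates: Σwᵢ(|x−xᵢ|+|y−yᵢ|) = Σwᵢ|x−xᵢ| + Σwᵢ|y−yᵢ|, so x and y are optimised independently as 1-D weighted medians.
Total weight W = 544; half = 272.
x-coordinate, sorted with cumulative weight:
  x=0 (N7, w=200) cum 200
  x=2 (N1, w=4) cum 204
  x=2 (N3, w=10) cum 214
  x=3 (N5, w=30) cum 244
  x=6 (N2, w=200) cum 444  ← median
  x=8 (N6, w=25) cum 469
  x=8 (N4, w=75) cum 544
⇒ x* = 6
y-coordinate, sorted with cumulative weight:
  y=0 (N2, w=200) cum 200
  y=1 (N7, w=200) cum 400  ← median
  y=1 (N5, w=30) cum 430
  y=4 (N1, w=4) cum 434
  y=5 (N4, w=75) cum 509
  y=5 (N3, w=10) cum 519
  y=7 (N6, w=25) cum 544
⇒ y* = 1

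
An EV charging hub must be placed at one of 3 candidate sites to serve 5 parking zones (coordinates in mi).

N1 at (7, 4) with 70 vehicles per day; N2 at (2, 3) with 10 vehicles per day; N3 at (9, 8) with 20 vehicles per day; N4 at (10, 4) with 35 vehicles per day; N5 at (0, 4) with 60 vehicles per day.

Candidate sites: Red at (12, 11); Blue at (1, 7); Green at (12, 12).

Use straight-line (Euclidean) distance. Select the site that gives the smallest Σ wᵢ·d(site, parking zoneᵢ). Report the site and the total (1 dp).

Blue, total 1193.8 mi

Total weighted distance at each candidate:
  Red (12, 11): total = 1903.4
  Blue (1, 7): total = 1193.8
  Green (12, 12): total = 2048.9
Minimum is at Blue with total 1193.8 mi.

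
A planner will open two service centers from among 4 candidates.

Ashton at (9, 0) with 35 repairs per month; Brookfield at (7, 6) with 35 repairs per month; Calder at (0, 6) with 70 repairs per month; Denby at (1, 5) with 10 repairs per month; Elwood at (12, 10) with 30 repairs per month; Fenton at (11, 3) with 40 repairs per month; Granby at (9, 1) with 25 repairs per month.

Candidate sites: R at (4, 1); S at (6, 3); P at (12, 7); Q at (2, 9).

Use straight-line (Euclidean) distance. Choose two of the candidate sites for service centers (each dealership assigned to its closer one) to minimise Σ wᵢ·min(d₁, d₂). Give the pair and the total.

Evaluate every pair (each demand assigned to the nearer of the two):
  {S, Q}: total = 1119.5
  {S, P}: total = 1127.7
  {P, Q}: total = 1161.3
  {R, P}: total = 1235.1
  {R, S}: total = 1324.1
  {R, Q}: total = 1393.9
Best pair: {S, Q} with total 1119.5.

{S, Q}, total 1119.5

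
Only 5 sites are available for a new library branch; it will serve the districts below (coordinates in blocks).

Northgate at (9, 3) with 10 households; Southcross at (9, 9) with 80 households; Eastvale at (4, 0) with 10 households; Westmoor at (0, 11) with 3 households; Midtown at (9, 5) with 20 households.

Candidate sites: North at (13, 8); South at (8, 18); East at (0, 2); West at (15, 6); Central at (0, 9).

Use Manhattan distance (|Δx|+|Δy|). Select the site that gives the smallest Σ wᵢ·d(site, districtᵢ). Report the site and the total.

North, total 848 blocks

Total weighted distance at each candidate:
  North (13, 8): total = 848
  South (8, 18): total = 1505
  East (0, 2): total = 1707
  West (15, 6): total = 1180
  Central (0, 9): total = 1266
Minimum is at North with total 848 blocks.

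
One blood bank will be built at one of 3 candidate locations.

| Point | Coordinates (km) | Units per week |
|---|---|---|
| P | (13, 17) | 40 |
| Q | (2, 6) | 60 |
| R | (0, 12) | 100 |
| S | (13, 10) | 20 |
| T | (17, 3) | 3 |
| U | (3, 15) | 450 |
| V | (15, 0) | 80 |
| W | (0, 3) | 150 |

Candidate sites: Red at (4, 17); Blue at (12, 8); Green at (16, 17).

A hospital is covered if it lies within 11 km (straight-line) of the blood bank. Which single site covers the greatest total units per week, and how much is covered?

Red, covering 590

Coverage radius r = 11 km; a point is covered iff (Δx)²+(Δy)² ≤ 11² = 121.
  Red (4, 17): covers {P, R, U} → 590
  Blue (12, 8): covers {P, Q, S, T, V} → 203
  Green (16, 17): covers {P, S} → 60
Maximum coverage at Red: 590 units per week.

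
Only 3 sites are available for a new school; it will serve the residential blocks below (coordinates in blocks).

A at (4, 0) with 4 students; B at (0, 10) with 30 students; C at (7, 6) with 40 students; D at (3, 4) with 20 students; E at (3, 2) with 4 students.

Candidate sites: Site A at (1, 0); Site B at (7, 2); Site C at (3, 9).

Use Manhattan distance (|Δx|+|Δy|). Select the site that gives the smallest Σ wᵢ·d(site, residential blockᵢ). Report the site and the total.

Total weighted distance at each candidate:
  Site A (1, 0): total = 958
  Site B (7, 2): total = 766
  Site C (3, 9): total = 568
Minimum is at Site C with total 568 blocks.

Site C, total 568 blocks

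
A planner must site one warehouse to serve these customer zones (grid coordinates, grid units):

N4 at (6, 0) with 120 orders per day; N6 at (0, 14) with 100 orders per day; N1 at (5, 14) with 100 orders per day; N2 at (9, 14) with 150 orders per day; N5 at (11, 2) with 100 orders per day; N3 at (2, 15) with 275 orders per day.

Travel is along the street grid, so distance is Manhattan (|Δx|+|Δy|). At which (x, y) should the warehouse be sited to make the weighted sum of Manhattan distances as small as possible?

(5, 14)

Manhattan distance separates: Σwᵢ(|x−xᵢ|+|y−yᵢ|) = Σwᵢ|x−xᵢ| + Σwᵢ|y−yᵢ|, so x and y are optimised independently as 1-D weighted medians.
Total weight W = 845; half = 422.5.
x-coordinate, sorted with cumulative weight:
  x=0 (N6, w=100) cum 100
  x=2 (N3, w=275) cum 375
  x=5 (N1, w=100) cum 475  ← median
  x=6 (N4, w=120) cum 595
  x=9 (N2, w=150) cum 745
  x=11 (N5, w=100) cum 845
⇒ x* = 5
y-coordinate, sorted with cumulative weight:
  y=0 (N4, w=120) cum 120
  y=2 (N5, w=100) cum 220
  y=14 (N6, w=100) cum 320
  y=14 (N1, w=100) cum 420
  y=14 (N2, w=150) cum 570  ← median
  y=15 (N3, w=275) cum 845
⇒ y* = 14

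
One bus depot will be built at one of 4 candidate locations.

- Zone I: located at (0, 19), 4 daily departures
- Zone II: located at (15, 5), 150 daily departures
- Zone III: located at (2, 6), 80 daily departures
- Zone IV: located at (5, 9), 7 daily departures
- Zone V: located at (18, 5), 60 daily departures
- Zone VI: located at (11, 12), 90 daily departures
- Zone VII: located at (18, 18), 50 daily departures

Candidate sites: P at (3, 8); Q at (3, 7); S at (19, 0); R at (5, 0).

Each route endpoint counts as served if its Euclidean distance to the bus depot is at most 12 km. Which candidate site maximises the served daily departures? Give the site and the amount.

Coverage radius r = 12 km; a point is covered iff (Δx)²+(Δy)² ≤ 12² = 144.
  P (3, 8): covers {Zone I, Zone III, Zone IV, Zone VI} → 181
  Q (3, 7): covers {Zone III, Zone IV, Zone VI} → 177
  S (19, 0): covers {Zone II, Zone V} → 210
  R (5, 0): covers {Zone II, Zone III, Zone IV} → 237
Maximum coverage at R: 237 daily departures.

R, covering 237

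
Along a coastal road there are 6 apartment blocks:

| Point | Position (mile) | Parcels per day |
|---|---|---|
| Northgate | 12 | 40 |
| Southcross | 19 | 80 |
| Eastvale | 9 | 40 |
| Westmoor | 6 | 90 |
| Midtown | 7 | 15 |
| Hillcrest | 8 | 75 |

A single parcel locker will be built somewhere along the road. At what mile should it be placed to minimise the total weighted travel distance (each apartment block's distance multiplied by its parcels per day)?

x = 8

For a sum of weighted absolute distances on a line, the optimum is the weighted median (not the mean). Total weight W = 340; half-weight = 170.
Sort by position and accumulate weight:
  mile 6 (Westmoor, w=90) → cum 90
  mile 7 (Midtown, w=15) → cum 105
  mile 8 (Hillcrest, w=75) → cum 180  ≥ 170 → median here
  mile 9 (Eastvale, w=40) → cum 220
  mile 12 (Northgate, w=40) → cum 260
  mile 19 (Southcross, w=80) → cum 340
Optimal location: mile 8.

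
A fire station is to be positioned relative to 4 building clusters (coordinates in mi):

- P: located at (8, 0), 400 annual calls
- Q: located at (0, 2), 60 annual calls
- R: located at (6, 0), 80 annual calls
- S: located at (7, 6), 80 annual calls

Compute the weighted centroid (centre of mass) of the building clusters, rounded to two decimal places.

(6.84, 0.97)

The minimiser of Σwᵢ‖p−pᵢ‖² is the weighted centroid p* = (Σwᵢpᵢ)/(Σwᵢ).
Σwᵢ = 620.
Σwᵢxᵢ = 400·8 + 60·0 + 80·6 + 80·7 = 4240.
Σwᵢyᵢ = 400·0 + 60·2 + 80·0 + 80·6 = 600.
x* = 4240/620 = 6.84, y* = 600/620 = 0.97.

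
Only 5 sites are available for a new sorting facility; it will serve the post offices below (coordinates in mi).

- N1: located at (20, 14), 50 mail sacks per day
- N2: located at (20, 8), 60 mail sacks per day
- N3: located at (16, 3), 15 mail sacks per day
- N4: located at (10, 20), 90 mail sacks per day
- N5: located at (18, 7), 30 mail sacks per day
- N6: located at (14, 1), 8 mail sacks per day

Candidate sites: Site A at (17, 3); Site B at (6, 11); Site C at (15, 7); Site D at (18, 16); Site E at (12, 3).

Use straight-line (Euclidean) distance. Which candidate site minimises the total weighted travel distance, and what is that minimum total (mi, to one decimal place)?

Total weighted distance at each candidate:
  Site A (17, 3): total = 2742.1
  Site B (6, 11): total = 3135.4
  Site C (15, 7): total = 2190.1
  Site D (18, 16): total = 2032.7
  Site E (12, 3): total = 3085.6
Minimum is at Site D with total 2032.7 mi.

Site D, total 2032.7 mi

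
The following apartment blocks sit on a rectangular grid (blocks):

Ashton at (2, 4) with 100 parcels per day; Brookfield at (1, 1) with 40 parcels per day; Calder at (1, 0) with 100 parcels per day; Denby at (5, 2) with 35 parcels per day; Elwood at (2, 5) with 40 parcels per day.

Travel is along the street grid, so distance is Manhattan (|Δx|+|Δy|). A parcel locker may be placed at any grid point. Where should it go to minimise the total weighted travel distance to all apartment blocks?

Manhattan distance separates: Σwᵢ(|x−xᵢ|+|y−yᵢ|) = Σwᵢ|x−xᵢ| + Σwᵢ|y−yᵢ|, so x and y are optimised independently as 1-D weighted medians.
Total weight W = 315; half = 157.5.
x-coordinate, sorted with cumulative weight:
  x=1 (Brookfield, w=40) cum 40
  x=1 (Calder, w=100) cum 140
  x=2 (Ashton, w=100) cum 240  ← median
  x=2 (Elwood, w=40) cum 280
  x=5 (Denby, w=35) cum 315
⇒ x* = 2
y-coordinate, sorted with cumulative weight:
  y=0 (Calder, w=100) cum 100
  y=1 (Brookfield, w=40) cum 140
  y=2 (Denby, w=35) cum 175  ← median
  y=4 (Ashton, w=100) cum 275
  y=5 (Elwood, w=40) cum 315
⇒ y* = 2

(2, 2)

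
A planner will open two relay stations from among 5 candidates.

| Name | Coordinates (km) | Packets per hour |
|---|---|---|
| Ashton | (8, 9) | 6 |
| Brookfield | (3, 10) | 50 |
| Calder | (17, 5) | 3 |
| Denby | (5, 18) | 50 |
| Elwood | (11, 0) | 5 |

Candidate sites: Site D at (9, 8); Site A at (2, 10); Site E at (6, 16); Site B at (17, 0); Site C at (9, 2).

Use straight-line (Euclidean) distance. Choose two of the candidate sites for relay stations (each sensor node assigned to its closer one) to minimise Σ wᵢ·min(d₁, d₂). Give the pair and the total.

{Site A, Site E}, total 312.2

Evaluate every pair (each demand assigned to the nearer of the two):
  {Site A, Site E}: total = 312.2
  {Site D, Site E}: total = 503.4
  {Site E, Site C}: total = 529.4
  {Site E, Site B}: total = 535.9
  {Site D, Site A}: total = 552.5
  {Site A, Site C}: total = 553.5
  {Site A, Site B}: total = 558.7
  {Site D, Site C}: total = 903.0
  {Site D, Site B}: total = 908.2
  {Site B, Site C}: total = 1396.2
Best pair: {Site A, Site E} with total 312.2.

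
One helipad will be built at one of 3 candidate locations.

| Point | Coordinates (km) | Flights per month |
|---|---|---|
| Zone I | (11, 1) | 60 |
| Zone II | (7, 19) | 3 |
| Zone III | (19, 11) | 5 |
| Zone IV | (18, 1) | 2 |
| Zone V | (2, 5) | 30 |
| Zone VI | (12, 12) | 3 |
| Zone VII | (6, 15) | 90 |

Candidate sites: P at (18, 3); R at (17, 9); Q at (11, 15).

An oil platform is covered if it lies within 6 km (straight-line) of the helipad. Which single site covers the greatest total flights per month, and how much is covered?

Coverage radius r = 6 km; a point is covered iff (Δx)²+(Δy)² ≤ 6² = 36.
  P (18, 3): covers {Zone IV} → 2
  R (17, 9): covers {Zone III, Zone VI} → 8
  Q (11, 15): covers {Zone II, Zone VI, Zone VII} → 96
Maximum coverage at Q: 96 flights per month.

Q, covering 96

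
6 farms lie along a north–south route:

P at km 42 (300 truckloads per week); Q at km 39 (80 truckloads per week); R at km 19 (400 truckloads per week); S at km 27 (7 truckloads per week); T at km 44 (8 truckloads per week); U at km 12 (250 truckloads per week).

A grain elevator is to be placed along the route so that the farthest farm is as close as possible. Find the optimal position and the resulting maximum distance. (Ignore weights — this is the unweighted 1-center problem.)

The 1-center on a line is the midpoint of the two extreme points: leftmost at 12, rightmost at 44.
Optimal location = (12 + 44)/2 = 28; maximum distance = (44 − 12)/2 = 16.

location 28, max distance 16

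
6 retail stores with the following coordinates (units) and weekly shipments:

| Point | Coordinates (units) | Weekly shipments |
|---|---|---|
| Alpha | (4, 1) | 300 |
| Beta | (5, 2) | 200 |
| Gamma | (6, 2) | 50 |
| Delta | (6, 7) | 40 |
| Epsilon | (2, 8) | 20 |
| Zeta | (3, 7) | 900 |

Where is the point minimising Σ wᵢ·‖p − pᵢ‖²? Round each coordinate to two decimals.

The minimiser of Σwᵢ‖p−pᵢ‖² is the weighted centroid p* = (Σwᵢpᵢ)/(Σwᵢ).
Σwᵢ = 1510.
Σwᵢxᵢ = 300·4 + 200·5 + 50·6 + 40·6 + 20·2 + 900·3 = 5480.
Σwᵢyᵢ = 300·1 + 200·2 + 50·2 + 40·7 + 20·8 + 900·7 = 7540.
x* = 5480/1510 = 3.63, y* = 7540/1510 = 4.99.

(3.63, 4.99)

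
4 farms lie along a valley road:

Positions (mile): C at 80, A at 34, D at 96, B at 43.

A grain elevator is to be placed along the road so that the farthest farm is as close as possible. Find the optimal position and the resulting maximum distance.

The 1-center on a line is the midpoint of the two extreme points: leftmost at 34, rightmost at 96.
Optimal location = (34 + 96)/2 = 65; maximum distance = (96 − 34)/2 = 31.

location 65, max distance 31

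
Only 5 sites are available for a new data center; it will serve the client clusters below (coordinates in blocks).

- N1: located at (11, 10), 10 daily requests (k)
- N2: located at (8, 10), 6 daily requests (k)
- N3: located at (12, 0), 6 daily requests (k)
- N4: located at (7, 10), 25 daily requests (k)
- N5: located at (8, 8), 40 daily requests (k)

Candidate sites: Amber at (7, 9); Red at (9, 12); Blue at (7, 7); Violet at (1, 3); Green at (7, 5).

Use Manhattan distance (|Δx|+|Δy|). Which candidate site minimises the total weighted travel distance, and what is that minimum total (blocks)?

Amber, total 251 blocks

Total weighted distance at each candidate:
  Amber (7, 9): total = 251
  Red (9, 12): total = 448
  Blue (7, 7): total = 321
  Violet (1, 3): total = 1143
  Green (7, 5): total = 471
Minimum is at Amber with total 251 blocks.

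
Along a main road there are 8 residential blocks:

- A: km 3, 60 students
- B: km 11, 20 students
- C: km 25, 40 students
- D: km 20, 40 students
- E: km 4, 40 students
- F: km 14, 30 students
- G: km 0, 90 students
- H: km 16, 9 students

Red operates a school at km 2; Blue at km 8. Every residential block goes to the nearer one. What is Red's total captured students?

190

The indifferent point is the midpoint (2+8)/2 = 5; residential blocks left of it (closer to Red at 2) go to Red, those right go to Blue.
  G at 0 (w=90) → Red
  A at 3 (w=60) → Red
  E at 4 (w=40) → Red
  B at 11 (w=20) → Blue
  F at 14 (w=30) → Blue
  H at 16 (w=9) → Blue
  D at 20 (w=40) → Blue
  C at 25 (w=40) → Blue
Red captures 190; Blue captures 139.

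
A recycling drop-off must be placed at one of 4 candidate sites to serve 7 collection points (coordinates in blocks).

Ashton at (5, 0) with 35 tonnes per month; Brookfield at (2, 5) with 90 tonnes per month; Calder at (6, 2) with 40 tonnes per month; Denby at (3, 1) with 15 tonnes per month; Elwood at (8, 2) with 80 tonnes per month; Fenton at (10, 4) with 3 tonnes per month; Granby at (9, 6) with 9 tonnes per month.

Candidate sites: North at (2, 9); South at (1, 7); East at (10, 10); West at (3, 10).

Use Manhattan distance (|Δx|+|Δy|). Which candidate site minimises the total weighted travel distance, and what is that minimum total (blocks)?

South, total 2252 blocks

Total weighted distance at each candidate:
  North (2, 9): total = 2524
  South (1, 7): total = 2252
  East (10, 10): total = 3278
  West (3, 10): total = 2704
Minimum is at South with total 2252 blocks.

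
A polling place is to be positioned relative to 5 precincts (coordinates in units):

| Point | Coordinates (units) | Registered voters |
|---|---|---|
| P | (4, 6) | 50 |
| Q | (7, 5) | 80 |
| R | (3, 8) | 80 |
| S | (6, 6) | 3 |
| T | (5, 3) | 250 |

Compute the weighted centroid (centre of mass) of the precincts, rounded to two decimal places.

The minimiser of Σwᵢ‖p−pᵢ‖² is the weighted centroid p* = (Σwᵢpᵢ)/(Σwᵢ).
Σwᵢ = 463.
Σwᵢxᵢ = 50·4 + 80·7 + 80·3 + 3·6 + 250·5 = 2268.
Σwᵢyᵢ = 50·6 + 80·5 + 80·8 + 3·6 + 250·3 = 2108.
x* = 2268/463 = 4.90, y* = 2108/463 = 4.55.

(4.90, 4.55)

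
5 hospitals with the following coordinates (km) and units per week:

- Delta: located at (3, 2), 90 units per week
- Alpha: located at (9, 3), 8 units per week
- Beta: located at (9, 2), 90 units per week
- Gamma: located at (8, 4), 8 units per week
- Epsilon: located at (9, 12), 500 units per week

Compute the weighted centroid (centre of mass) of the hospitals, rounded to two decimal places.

The minimiser of Σwᵢ‖p−pᵢ‖² is the weighted centroid p* = (Σwᵢpᵢ)/(Σwᵢ).
Σwᵢ = 696.
Σwᵢxᵢ = 90·3 + 8·9 + 90·9 + 8·8 + 500·9 = 5716.
Σwᵢyᵢ = 90·2 + 8·3 + 90·2 + 8·4 + 500·12 = 6416.
x* = 5716/696 = 8.21, y* = 6416/696 = 9.22.

(8.21, 9.22)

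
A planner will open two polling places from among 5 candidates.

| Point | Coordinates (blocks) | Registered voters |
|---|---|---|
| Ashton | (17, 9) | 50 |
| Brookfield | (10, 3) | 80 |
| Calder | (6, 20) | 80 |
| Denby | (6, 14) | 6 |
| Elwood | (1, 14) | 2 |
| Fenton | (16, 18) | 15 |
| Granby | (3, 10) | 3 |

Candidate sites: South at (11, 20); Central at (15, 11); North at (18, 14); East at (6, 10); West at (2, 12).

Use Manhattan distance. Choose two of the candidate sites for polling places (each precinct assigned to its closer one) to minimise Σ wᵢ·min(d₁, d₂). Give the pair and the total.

{South, Central}, total 1882

Evaluate every pair (each demand assigned to the nearer of the two):
  {South, Central}: total = 1882
  {South, East}: total = 2036
  {Central, East}: total = 2051
  {North, East}: total = 2121
  {Central, West}: total = 2371
  {South, North}: total = 2382
  {East, West}: total = 2589
  {North, West}: total = 2761
  {South, West}: total = 2766
  {Central, North}: total = 2915
Best pair: {South, Central} with total 1882.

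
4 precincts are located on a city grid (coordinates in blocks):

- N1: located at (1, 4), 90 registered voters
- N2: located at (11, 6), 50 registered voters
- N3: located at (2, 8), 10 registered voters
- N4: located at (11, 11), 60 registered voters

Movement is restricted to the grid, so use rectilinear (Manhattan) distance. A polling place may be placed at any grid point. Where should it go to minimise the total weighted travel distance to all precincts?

Manhattan distance separates: Σwᵢ(|x−xᵢ|+|y−yᵢ|) = Σwᵢ|x−xᵢ| + Σwᵢ|y−yᵢ|, so x and y are optimised independently as 1-D weighted medians.
Total weight W = 210; half = 105.
x-coordinate, sorted with cumulative weight:
  x=1 (N1, w=90) cum 90
  x=2 (N3, w=10) cum 100
  x=11 (N2, w=50) cum 150  ← median
  x=11 (N4, w=60) cum 210
⇒ x* = 11
y-coordinate, sorted with cumulative weight:
  y=4 (N1, w=90) cum 90
  y=6 (N2, w=50) cum 140  ← median
  y=8 (N3, w=10) cum 150
  y=11 (N4, w=60) cum 210
⇒ y* = 6

(11, 6)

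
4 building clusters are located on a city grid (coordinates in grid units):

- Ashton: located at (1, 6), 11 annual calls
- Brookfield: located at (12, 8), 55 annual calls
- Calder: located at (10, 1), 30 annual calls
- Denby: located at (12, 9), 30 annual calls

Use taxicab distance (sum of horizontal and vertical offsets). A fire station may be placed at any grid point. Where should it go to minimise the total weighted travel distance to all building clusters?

(12, 8)

Manhattan distance separates: Σwᵢ(|x−xᵢ|+|y−yᵢ|) = Σwᵢ|x−xᵢ| + Σwᵢ|y−yᵢ|, so x and y are optimised independently as 1-D weighted medians.
Total weight W = 126; half = 63.
x-coordinate, sorted with cumulative weight:
  x=1 (Ashton, w=11) cum 11
  x=10 (Calder, w=30) cum 41
  x=12 (Brookfield, w=55) cum 96  ← median
  x=12 (Denby, w=30) cum 126
⇒ x* = 12
y-coordinate, sorted with cumulative weight:
  y=1 (Calder, w=30) cum 30
  y=6 (Ashton, w=11) cum 41
  y=8 (Brookfield, w=55) cum 96  ← median
  y=9 (Denby, w=30) cum 126
⇒ y* = 8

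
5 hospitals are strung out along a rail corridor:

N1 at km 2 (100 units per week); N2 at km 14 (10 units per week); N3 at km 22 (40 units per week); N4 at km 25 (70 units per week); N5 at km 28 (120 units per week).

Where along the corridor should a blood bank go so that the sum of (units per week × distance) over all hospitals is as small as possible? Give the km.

x = 25

For a sum of weighted absolute distances on a line, the optimum is the weighted median (not the mean). Total weight W = 340; half-weight = 170.
Sort by position and accumulate weight:
  km 2 (N1, w=100) → cum 100
  km 14 (N2, w=10) → cum 110
  km 22 (N3, w=40) → cum 150
  km 25 (N4, w=70) → cum 220  ≥ 170 → median here
  km 28 (N5, w=120) → cum 340
Optimal location: km 25.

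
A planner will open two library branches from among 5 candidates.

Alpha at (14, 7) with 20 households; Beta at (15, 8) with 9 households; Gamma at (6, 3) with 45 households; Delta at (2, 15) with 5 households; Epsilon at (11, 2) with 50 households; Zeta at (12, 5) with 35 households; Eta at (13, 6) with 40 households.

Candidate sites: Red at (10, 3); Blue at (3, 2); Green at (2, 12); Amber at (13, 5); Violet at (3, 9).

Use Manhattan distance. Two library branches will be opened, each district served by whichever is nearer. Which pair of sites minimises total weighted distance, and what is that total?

Evaluate every pair (each demand assigned to the nearer of the two):
  {Red, Amber}: total = 560
  {Blue, Amber}: total = 680
  {Green, Amber}: total = 850
  {Amber, Violet}: total = 870
  {Red, Green}: total = 925
  {Red, Violet}: total = 945
  {Red, Blue}: total = 980
  {Blue, Violet}: total = 1932
  {Blue, Green}: total = 2048
  {Green, Violet}: total = 2522
Best pair: {Red, Amber} with total 560.

{Red, Amber}, total 560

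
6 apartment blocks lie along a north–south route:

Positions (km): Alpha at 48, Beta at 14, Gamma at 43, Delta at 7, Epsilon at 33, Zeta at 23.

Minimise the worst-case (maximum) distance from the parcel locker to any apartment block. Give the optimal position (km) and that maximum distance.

The 1-center on a line is the midpoint of the two extreme points: leftmost at 7, rightmost at 48.
Optimal location = (7 + 48)/2 = 27.5; maximum distance = (48 − 7)/2 = 20.5.

location 27.5, max distance 20.5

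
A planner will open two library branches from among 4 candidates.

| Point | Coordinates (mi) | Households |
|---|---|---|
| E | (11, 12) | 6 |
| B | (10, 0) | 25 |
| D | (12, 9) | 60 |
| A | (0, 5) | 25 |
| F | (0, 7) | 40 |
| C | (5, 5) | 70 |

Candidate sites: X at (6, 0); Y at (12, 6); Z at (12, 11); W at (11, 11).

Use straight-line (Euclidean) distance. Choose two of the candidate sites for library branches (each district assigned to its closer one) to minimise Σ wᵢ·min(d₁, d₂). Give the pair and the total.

Evaluate every pair (each demand assigned to the nearer of the two):
  {X, Z}: total = 1149.5
  {X, W}: total = 1161.1
  {X, Y}: total = 1237.5
  {Y, W}: total = 1562.5
  {Y, Z}: total = 1564.3
  {Z, W}: total = 1777.5
Best pair: {X, Z} with total 1149.5.

{X, Z}, total 1149.5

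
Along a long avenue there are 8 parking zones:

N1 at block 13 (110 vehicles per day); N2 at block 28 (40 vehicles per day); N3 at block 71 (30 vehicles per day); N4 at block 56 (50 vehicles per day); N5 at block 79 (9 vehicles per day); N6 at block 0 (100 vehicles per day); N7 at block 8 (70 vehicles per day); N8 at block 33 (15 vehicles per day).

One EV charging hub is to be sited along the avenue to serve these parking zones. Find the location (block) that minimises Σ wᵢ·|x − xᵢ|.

For a sum of weighted absolute distances on a line, the optimum is the weighted median (not the mean). Total weight W = 424; half-weight = 212.
Sort by position and accumulate weight:
  block 0 (N6, w=100) → cum 100
  block 8 (N7, w=70) → cum 170
  block 13 (N1, w=110) → cum 280  ≥ 212 → median here
  block 28 (N2, w=40) → cum 320
  block 33 (N8, w=15) → cum 335
  block 56 (N4, w=50) → cum 385
  block 71 (N3, w=30) → cum 415
  block 79 (N5, w=9) → cum 424
Optimal location: block 13.

x = 13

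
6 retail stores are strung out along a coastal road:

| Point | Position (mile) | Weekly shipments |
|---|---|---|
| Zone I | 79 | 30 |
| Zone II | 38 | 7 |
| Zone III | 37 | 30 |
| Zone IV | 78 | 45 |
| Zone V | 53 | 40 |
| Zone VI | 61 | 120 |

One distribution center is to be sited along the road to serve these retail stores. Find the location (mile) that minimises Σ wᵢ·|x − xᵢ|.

x = 61

For a sum of weighted absolute distances on a line, the optimum is the weighted median (not the mean). Total weight W = 272; half-weight = 136.
Sort by position and accumulate weight:
  mile 37 (Zone III, w=30) → cum 30
  mile 38 (Zone II, w=7) → cum 37
  mile 53 (Zone V, w=40) → cum 77
  mile 61 (Zone VI, w=120) → cum 197  ≥ 136 → median here
  mile 78 (Zone IV, w=45) → cum 242
  mile 79 (Zone I, w=30) → cum 272
Optimal location: mile 61.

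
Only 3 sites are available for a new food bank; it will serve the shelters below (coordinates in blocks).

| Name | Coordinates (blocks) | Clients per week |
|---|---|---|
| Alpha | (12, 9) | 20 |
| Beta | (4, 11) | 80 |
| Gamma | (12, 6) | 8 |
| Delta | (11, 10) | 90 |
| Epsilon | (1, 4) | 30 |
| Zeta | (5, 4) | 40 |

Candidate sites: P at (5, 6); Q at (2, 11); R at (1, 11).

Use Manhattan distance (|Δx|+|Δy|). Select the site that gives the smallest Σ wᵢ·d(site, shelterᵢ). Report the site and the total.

P, total 1896 blocks

Total weighted distance at each candidate:
  P (5, 6): total = 1896
  Q (2, 11): total = 2060
  R (1, 11): total = 2268
Minimum is at P with total 1896 blocks.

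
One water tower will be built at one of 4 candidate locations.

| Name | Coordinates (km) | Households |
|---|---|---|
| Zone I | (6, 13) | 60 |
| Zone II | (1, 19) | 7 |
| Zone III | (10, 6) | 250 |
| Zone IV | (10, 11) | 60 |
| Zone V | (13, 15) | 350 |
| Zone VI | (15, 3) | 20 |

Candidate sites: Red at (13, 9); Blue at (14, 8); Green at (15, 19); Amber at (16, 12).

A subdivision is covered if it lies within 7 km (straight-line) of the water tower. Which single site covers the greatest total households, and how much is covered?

Red, covering 680

Coverage radius r = 7 km; a point is covered iff (Δx)²+(Δy)² ≤ 7² = 49.
  Red (13, 9): covers {Zone III, Zone IV, Zone V, Zone VI} → 680
  Blue (14, 8): covers {Zone III, Zone IV, Zone VI} → 330
  Green (15, 19): covers {Zone V} → 350
  Amber (16, 12): covers {Zone IV, Zone V} → 410
Maximum coverage at Red: 680 households.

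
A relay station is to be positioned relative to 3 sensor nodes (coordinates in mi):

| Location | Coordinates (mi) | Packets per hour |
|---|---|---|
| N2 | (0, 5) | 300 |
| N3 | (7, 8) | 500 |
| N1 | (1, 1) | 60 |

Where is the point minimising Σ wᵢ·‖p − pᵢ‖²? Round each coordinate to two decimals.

(4.14, 6.47)

The minimiser of Σwᵢ‖p−pᵢ‖² is the weighted centroid p* = (Σwᵢpᵢ)/(Σwᵢ).
Σwᵢ = 860.
Σwᵢxᵢ = 300·0 + 500·7 + 60·1 = 3560.
Σwᵢyᵢ = 300·5 + 500·8 + 60·1 = 5560.
x* = 3560/860 = 4.14, y* = 5560/860 = 6.47.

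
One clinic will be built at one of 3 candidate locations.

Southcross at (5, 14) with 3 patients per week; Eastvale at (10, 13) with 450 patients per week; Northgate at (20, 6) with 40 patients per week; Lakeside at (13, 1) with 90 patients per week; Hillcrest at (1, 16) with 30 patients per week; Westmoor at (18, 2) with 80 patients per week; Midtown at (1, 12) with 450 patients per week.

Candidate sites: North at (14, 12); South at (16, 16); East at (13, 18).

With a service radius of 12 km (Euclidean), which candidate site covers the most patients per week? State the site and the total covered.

Coverage radius r = 12 km; a point is covered iff (Δx)²+(Δy)² ≤ 12² = 144.
  North (14, 12): covers {Southcross, Eastvale, Northgate, Lakeside, Westmoor} → 663
  South (16, 16): covers {Southcross, Eastvale, Northgate} → 493
  East (13, 18): covers {Southcross, Eastvale} → 453
Maximum coverage at North: 663 patients per week.

North, covering 663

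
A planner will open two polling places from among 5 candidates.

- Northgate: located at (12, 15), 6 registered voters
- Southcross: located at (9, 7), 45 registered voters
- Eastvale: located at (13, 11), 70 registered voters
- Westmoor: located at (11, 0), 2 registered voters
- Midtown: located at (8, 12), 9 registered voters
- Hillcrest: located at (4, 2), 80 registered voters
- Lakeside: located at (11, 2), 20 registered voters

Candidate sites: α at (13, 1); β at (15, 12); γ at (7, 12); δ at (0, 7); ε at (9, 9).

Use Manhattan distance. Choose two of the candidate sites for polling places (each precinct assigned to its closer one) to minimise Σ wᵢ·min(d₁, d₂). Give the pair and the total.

{α, ε}, total 1466

Evaluate every pair (each demand assigned to the nearer of the two):
  {α, ε}: total = 1466
  {δ, ε}: total = 1522
  {β, ε}: total = 1534
  {α, β}: total = 1625
  {α, γ}: total = 1728
  {γ, ε}: total = 1729
  {β, δ}: total = 1746
  {γ, δ}: total = 1894
  {β, γ}: total = 1922
  {α, δ}: total = 2098
Best pair: {α, ε} with total 1466.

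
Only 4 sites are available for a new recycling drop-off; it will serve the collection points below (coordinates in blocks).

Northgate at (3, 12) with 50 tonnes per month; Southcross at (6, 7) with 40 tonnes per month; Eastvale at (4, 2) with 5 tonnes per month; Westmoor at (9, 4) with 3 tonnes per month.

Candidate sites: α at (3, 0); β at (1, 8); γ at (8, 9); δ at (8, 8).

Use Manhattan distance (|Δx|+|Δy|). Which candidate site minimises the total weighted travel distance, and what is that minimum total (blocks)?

Total weighted distance at each candidate:
  α (3, 0): total = 1045
  β (1, 8): total = 621
  γ (8, 9): total = 633
  δ (8, 8): total = 635
Minimum is at β with total 621 blocks.

β, total 621 blocks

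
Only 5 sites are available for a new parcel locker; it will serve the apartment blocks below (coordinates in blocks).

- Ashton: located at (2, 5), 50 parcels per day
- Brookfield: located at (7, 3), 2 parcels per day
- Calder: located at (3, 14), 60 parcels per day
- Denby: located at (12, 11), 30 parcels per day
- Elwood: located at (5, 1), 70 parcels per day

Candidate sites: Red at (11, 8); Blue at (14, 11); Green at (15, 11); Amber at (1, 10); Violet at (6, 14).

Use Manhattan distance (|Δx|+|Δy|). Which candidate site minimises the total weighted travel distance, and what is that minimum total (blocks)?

Total weighted distance at each candidate:
  Red (11, 8): total = 2488
  Blue (14, 11): total = 3160
  Green (15, 11): total = 3372
  Amber (1, 10): total = 1956
  Violet (6, 14): total = 2104
Minimum is at Amber with total 1956 blocks.

Amber, total 1956 blocks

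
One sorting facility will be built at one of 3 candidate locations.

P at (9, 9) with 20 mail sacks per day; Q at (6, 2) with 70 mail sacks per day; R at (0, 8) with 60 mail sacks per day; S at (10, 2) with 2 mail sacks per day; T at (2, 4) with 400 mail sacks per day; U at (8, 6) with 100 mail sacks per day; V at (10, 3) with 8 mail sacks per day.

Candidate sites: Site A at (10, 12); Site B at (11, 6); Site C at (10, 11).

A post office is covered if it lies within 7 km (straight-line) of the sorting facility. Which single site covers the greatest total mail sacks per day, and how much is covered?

Coverage radius r = 7 km; a point is covered iff (Δx)²+(Δy)² ≤ 7² = 49.
  Site A (10, 12): covers {P, U} → 120
  Site B (11, 6): covers {P, Q, S, U, V} → 200
  Site C (10, 11): covers {P, U} → 120
Maximum coverage at Site B: 200 mail sacks per day.

Site B, covering 200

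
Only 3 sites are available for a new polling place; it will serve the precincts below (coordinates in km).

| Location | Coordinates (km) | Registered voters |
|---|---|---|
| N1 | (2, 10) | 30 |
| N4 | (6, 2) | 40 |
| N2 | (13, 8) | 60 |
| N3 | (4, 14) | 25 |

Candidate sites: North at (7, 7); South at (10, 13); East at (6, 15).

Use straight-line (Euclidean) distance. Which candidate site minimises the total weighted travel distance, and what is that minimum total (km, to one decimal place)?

Total weighted distance at each candidate:
  North (7, 7): total = 934.2
  South (10, 13): total = 1226.4
  East (6, 15): total = 1362.0
Minimum is at North with total 934.2 km.

North, total 934.2 km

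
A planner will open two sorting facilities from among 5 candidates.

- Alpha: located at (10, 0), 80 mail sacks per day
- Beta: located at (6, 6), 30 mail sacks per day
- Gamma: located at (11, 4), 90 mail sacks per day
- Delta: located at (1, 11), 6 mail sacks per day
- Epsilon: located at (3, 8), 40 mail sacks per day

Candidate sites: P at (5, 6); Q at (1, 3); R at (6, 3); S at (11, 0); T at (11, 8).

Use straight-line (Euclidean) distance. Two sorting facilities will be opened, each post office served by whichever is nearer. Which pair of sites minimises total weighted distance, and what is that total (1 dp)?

Evaluate every pair (each demand assigned to the nearer of the two):
  {P, S}: total = 621.6
  {R, S}: total = 819.8
  {Q, S}: total = 878.3
  {S, T}: total = 984.2
  {P, R}: total = 1040.5
  {R, T}: total = 1139.8
  {P, T}: total = 1166.4
  {Q, R}: total = 1212.3
  {P, Q}: total = 1375.6
  {Q, T}: total = 1429.9
Best pair: {P, S} with total 621.6.

{P, S}, total 621.6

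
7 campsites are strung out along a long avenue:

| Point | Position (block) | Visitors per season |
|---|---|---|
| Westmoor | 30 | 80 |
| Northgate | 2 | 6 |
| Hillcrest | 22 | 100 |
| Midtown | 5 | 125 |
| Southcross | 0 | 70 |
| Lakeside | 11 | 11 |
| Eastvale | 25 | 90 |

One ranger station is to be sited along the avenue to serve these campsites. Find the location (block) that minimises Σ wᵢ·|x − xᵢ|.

x = 22

For a sum of weighted absolute distances on a line, the optimum is the weighted median (not the mean). Total weight W = 482; half-weight = 241.
Sort by position and accumulate weight:
  block 0 (Southcross, w=70) → cum 70
  block 2 (Northgate, w=6) → cum 76
  block 5 (Midtown, w=125) → cum 201
  block 11 (Lakeside, w=11) → cum 212
  block 22 (Hillcrest, w=100) → cum 312  ≥ 241 → median here
  block 25 (Eastvale, w=90) → cum 402
  block 30 (Westmoor, w=80) → cum 482
Optimal location: block 22.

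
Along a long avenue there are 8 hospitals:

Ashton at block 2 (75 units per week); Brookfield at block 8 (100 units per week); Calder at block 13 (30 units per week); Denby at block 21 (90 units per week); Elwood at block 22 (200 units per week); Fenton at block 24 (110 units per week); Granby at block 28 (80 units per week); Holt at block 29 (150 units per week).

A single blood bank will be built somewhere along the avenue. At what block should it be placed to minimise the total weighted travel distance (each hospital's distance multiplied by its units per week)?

x = 22

For a sum of weighted absolute distances on a line, the optimum is the weighted median (not the mean). Total weight W = 835; half-weight = 417.5.
Sort by position and accumulate weight:
  block 2 (Ashton, w=75) → cum 75
  block 8 (Brookfield, w=100) → cum 175
  block 13 (Calder, w=30) → cum 205
  block 21 (Denby, w=90) → cum 295
  block 22 (Elwood, w=200) → cum 495  ≥ 417.5 → median here
  block 24 (Fenton, w=110) → cum 605
  block 28 (Granby, w=80) → cum 685
  block 29 (Holt, w=150) → cum 835
Optimal location: block 22.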